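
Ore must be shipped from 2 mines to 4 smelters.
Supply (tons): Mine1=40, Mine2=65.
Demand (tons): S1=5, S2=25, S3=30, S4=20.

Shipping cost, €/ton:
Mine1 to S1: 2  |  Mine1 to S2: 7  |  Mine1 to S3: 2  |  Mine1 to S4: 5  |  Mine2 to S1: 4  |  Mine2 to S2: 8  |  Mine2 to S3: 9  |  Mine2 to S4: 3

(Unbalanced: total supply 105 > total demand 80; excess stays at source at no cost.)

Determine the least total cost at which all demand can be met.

325

An optimal shipping plan:
  Mine1→S1: 5 × €2 = €10
  Mine1→S2: 5 × €7 = €35
  Mine1→S3: 30 × €2 = €60
  Mine2→S2: 20 × €8 = €160
  Mine2→S4: 20 × €3 = €60
Total = 10 + 35 + 60 + 160 + 60 = €325.
(Supply check: Mine1 ships 40; Mine2 ships 40.)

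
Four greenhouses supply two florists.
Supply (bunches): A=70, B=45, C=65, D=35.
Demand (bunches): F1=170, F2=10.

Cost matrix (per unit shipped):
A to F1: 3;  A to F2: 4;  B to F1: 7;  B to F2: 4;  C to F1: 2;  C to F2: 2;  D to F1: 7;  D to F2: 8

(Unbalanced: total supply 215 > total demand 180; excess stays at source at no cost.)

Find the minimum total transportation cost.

A cheapest plan:
  A→F1: 70 × 3 = 210
  B→F1: 35 × 7 = 245
  B→F2: 10 × 4 = 40
  C→F1: 65 × 2 = 130
Total = 210 + 245 + 40 + 130 = 625.
(Supply check: A ships 70; B ships 45; C ships 65; D ships 0.)

625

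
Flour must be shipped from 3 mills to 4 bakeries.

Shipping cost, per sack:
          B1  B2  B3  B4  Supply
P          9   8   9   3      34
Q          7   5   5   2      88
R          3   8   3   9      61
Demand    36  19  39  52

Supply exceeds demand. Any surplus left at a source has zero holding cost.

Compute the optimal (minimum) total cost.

452

Optimal allocation:
  Q to B2: 19 sacks
  Q to B3: 14 sacks
  Q to B4: 52 sacks
  R to B1: 36 sacks
  R to B3: 25 sacks
Total cost = 452.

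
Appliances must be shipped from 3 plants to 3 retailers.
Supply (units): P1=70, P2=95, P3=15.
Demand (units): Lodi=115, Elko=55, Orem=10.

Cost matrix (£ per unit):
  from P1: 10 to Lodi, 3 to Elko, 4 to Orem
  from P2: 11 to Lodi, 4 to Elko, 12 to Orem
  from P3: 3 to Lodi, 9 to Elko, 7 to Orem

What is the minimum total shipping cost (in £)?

1345

An optimal shipping plan:
  P1→Lodi: 5 units
  P1→Elko: 55 units
  P1→Orem: 10 units
  P2→Lodi: 95 units
  P3→Lodi: 15 units
Total cost = £1345.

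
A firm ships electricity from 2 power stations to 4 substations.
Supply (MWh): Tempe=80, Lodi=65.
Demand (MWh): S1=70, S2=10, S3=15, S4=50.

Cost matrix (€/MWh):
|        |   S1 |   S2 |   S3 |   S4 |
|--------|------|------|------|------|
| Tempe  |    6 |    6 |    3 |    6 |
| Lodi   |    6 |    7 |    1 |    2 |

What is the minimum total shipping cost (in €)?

An optimal shipping plan:
  Tempe–S1: 70 × €6 = €420
  Tempe–S2: 10 × €6 = €60
  Lodi–S3: 15 × €1 = €15
  Lodi–S4: 50 × €2 = €100
Total = 420 + 60 + 15 + 100 = €595.
(Supply check: Tempe ships 80; Lodi ships 65.)

595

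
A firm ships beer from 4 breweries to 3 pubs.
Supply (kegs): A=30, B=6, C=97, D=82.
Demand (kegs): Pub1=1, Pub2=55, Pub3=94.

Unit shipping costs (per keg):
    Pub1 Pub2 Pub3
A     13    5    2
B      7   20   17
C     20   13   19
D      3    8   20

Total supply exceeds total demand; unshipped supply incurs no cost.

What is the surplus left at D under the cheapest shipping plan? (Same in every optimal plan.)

Minimum-cost shipments:
  A→Pub3: 30 × 2 = 60
  B→Pub3: 6 × 17 = 102
  C→Pub3: 58 × 19 = 1102
  D→Pub1: 1 × 3 = 3
  D→Pub2: 55 × 8 = 440
Total cost = 1707.
D ships 56 of its 82, leaving 26.

26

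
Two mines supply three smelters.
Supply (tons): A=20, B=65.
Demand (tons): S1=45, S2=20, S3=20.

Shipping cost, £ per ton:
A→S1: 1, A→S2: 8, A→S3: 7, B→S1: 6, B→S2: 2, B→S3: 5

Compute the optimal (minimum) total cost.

310

A cheapest plan:
  A to S1: 20 × £1 = £20
  B to S1: 25 × £6 = £150
  B to S2: 20 × £2 = £40
  B to S3: 20 × £5 = £100
Total = 20 + 150 + 40 + 100 = £310.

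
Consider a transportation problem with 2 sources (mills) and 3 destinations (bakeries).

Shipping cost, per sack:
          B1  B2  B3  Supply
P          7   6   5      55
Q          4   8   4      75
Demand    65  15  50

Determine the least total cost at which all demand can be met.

590

An optimal shipping plan:
  P to B2: 15 × 6 = 90
  P to B3: 40 × 5 = 200
  Q to B1: 65 × 4 = 260
  Q to B3: 10 × 4 = 40
Total = 90 + 200 + 260 + 40 = 590.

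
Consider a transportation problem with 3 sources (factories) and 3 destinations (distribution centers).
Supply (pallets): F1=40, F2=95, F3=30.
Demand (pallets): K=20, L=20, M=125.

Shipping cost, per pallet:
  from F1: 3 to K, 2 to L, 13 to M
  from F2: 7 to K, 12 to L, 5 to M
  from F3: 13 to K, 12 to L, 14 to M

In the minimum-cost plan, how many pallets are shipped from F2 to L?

Solving gives:
  F1 to K: 20 × 3 = 60
  F1 to L: 20 × 2 = 40
  F2 to M: 95 × 5 = 475
  F3 to M: 30 × 14 = 420
Total cost = 995.
The route F2→L is not used.

0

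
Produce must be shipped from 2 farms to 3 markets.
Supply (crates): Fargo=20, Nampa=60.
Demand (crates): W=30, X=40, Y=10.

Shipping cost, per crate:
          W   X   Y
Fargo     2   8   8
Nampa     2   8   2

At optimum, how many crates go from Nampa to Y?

10

Solving gives:
  Fargo→W: 20 crates
  Nampa→W: 10 crates
  Nampa→X: 40 crates
  Nampa→Y: 10 crates
Total cost = 400.
So Nampa→Y carries 10 crates.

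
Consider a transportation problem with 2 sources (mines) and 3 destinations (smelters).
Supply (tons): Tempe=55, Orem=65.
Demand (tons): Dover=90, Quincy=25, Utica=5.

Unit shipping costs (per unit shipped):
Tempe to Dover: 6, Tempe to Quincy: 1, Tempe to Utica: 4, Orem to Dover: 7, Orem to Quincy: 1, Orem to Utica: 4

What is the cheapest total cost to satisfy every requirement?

One minimum-cost allocation:
  Tempe→Dover: 55 tons
  Orem→Dover: 35 tons
  Orem→Quincy: 25 tons
  Orem→Utica: 5 tons
Total cost = 620.

620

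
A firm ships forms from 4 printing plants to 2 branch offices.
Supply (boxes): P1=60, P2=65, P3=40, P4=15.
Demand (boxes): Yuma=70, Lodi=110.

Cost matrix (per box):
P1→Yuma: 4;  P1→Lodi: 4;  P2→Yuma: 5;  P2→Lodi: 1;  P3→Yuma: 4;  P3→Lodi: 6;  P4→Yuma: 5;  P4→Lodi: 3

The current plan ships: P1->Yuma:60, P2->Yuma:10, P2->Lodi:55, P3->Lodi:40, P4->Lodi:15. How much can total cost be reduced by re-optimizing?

Current plan cost = 60·4 + 10·5 + 55·1 + 40·6 + 15·3 = 630.
Optimal plan:
  P1->Yuma: 30 boxes
  P1->Lodi: 30 boxes
  P2->Lodi: 65 boxes
  P3->Yuma: 40 boxes
  P4->Lodi: 15 boxes
Optimal cost = 510.
Saving = 630 − 510 = 120.

120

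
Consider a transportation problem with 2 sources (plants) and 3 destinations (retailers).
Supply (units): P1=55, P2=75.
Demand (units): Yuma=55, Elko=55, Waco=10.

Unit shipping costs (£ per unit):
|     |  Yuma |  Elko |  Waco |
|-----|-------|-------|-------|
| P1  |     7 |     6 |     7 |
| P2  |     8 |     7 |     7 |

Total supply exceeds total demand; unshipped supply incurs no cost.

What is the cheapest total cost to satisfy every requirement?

Optimal allocation:
  P1→Yuma: 55 × £7 = £385
  P2→Elko: 55 × £7 = £385
  P2→Waco: 10 × £7 = £70
Total = 385 + 385 + 70 = £840.

840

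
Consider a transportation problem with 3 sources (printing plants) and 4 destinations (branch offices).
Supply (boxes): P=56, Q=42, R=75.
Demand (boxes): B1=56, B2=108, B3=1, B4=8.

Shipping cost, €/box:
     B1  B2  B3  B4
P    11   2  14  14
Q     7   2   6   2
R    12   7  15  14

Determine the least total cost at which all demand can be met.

A cheapest plan:
  P–B2: 56 boxes
  Q–B2: 33 boxes
  Q–B3: 1 boxes
  Q–B4: 8 boxes
  R–B1: 56 boxes
  R–B2: 19 boxes
Total cost = €1005.

1005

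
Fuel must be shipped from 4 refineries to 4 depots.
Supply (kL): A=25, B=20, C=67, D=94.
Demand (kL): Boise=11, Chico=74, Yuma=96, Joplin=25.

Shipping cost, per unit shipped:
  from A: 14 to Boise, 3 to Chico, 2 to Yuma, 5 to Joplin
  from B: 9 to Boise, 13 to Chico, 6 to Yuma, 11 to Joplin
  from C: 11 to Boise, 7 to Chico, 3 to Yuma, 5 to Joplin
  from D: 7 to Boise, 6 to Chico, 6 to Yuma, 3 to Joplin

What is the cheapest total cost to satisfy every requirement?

887

A cheapest plan:
  A->Chico: 16 kL
  A->Yuma: 9 kL
  B->Yuma: 20 kL
  C->Yuma: 67 kL
  D->Boise: 11 kL
  D->Chico: 58 kL
  D->Joplin: 25 kL
Total cost = 887.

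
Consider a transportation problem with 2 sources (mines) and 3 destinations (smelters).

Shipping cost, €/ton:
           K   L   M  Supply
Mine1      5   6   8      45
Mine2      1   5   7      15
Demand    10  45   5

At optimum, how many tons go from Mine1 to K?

0

The minimum-cost plan:
  Mine1→L: 40 × €6 = €240
  Mine1→M: 5 × €8 = €40
  Mine2→K: 10 × €1 = €10
  Mine2→L: 5 × €5 = €25
Total cost = €315.
The route Mine1→K is not used.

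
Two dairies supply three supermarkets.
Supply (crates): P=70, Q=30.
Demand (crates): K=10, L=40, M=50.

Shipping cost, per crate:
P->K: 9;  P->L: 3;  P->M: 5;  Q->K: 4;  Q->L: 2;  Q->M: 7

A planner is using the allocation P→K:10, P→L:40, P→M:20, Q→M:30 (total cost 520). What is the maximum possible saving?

130

Current plan cost = 10·9 + 40·3 + 20·5 + 30·7 = 520.
Optimal plan:
  P–L: 20 × 3 = 60
  P–M: 50 × 5 = 250
  Q–K: 10 × 4 = 40
  Q–L: 20 × 2 = 40
Optimal cost = 390.
Saving = 520 − 390 = 130.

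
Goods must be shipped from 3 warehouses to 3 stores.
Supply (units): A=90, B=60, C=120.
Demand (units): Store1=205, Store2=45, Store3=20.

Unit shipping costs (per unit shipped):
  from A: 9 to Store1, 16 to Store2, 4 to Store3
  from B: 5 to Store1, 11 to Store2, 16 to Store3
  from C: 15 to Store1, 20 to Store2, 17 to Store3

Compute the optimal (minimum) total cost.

Optimal allocation:
  A→Store1: 70 × 9 = 630
  A→Store3: 20 × 4 = 80
  B→Store1: 60 × 5 = 300
  C→Store1: 75 × 15 = 1125
  C→Store2: 45 × 20 = 900
Total = 630 + 80 + 300 + 1125 + 900 = 3035.

3035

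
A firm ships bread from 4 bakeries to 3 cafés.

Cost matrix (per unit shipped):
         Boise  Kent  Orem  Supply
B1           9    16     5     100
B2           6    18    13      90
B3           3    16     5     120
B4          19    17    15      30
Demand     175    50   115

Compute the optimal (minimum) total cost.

Optimal allocation:
  B1 to Orem: 100 × 5 = 500
  B2 to Boise: 70 × 6 = 420
  B2 to Kent: 20 × 18 = 360
  B3 to Boise: 105 × 3 = 315
  B3 to Orem: 15 × 5 = 75
  B4 to Kent: 30 × 17 = 510
Total = 500 + 420 + 360 + 315 + 75 + 510 = 2180.
(Supply check: B1 ships 100; B2 ships 90; B3 ships 120; B4 ships 30.)

2180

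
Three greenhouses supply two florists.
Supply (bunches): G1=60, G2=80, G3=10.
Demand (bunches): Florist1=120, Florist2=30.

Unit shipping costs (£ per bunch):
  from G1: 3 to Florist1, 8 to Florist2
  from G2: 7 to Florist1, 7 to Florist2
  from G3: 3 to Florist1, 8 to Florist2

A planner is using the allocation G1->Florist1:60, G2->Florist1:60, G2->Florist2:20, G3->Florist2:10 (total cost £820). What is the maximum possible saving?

Current plan cost = 60·3 + 60·7 + 20·7 + 10·8 = £820.
Optimal plan:
  G1–Florist1: 60 × £3 = £180
  G2–Florist1: 50 × £7 = £350
  G2–Florist2: 30 × £7 = £210
  G3–Florist1: 10 × £3 = £30
Optimal cost = £770.
Saving = 820 − 770 = £50.

50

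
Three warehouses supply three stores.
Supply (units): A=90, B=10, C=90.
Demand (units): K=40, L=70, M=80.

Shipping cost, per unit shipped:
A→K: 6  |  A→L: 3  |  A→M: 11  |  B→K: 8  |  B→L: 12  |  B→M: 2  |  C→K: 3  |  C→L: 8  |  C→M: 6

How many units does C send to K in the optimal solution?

20

The minimum-cost plan:
  A→K: 20 units
  A→L: 70 units
  B→M: 10 units
  C→K: 20 units
  C→M: 70 units
Total cost = 830.
So C→K carries 20 units.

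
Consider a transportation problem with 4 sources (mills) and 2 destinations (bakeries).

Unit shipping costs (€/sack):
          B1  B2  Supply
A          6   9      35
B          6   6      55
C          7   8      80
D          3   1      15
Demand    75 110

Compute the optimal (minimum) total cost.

An optimal shipping plan:
  A to B1: 35 × €6 = €210
  B to B2: 55 × €6 = €330
  C to B1: 40 × €7 = €280
  C to B2: 40 × €8 = €320
  D to B2: 15 × €1 = €15
Total = 210 + 330 + 280 + 320 + 15 = €1155.
(Supply check: A ships 35; B ships 55; C ships 80; D ships 15.)

1155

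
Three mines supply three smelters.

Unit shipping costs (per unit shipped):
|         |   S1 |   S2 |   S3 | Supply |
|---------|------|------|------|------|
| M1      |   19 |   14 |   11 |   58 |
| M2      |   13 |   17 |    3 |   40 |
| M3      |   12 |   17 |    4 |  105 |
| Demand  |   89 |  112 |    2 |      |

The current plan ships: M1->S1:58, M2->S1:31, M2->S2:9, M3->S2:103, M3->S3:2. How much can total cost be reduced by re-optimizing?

Current plan cost = 58·19 + 31·13 + 9·17 + 103·17 + 2·4 = 3417.
Optimal plan:
  M1–S2: 58 × 14 = 812
  M2–S2: 38 × 17 = 646
  M2–S3: 2 × 3 = 6
  M3–S1: 89 × 12 = 1068
  M3–S2: 16 × 17 = 272
Optimal cost = 2804.
Saving = 3417 − 2804 = 613.

613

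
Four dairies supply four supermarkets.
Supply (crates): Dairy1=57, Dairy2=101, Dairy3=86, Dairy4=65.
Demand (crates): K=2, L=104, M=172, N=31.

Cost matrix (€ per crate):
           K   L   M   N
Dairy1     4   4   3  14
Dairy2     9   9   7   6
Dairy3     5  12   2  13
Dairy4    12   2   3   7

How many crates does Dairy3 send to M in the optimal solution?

86

Optimal shipments:
  Dairy1–K: 2 × €4 = €8
  Dairy1–L: 39 × €4 = €156
  Dairy1–M: 16 × €3 = €48
  Dairy2–M: 70 × €7 = €490
  Dairy2–N: 31 × €6 = €186
  Dairy3–M: 86 × €2 = €172
  Dairy4–L: 65 × €2 = €130
Total cost = €1190.
So Dairy3→M carries 86 crates.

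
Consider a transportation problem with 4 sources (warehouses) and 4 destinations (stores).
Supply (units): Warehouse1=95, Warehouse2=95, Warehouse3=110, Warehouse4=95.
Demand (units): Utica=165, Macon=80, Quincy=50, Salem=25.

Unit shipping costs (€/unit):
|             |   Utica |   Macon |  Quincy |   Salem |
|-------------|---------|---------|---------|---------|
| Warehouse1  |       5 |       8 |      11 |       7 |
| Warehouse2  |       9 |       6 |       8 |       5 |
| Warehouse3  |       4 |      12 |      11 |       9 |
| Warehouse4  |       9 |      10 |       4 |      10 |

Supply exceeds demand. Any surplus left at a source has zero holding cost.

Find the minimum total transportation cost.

Optimal allocation:
  Warehouse1->Utica: 55 units
  Warehouse1->Salem: 10 units
  Warehouse2->Macon: 80 units
  Warehouse2->Salem: 15 units
  Warehouse3->Utica: 110 units
  Warehouse4->Quincy: 50 units
Total cost = €1540.

1540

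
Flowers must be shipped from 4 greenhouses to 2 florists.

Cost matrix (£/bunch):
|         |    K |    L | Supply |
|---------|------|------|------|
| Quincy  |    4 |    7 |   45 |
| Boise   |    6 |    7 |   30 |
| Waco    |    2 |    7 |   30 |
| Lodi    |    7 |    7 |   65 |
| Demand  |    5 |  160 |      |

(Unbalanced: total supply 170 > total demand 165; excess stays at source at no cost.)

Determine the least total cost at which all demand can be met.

1130

Optimal allocation:
  Quincy→L: 45 bunches
  Boise→L: 30 bunches
  Waco→K: 5 bunches
  Waco→L: 25 bunches
  Lodi→L: 60 bunches
Total cost = £1130.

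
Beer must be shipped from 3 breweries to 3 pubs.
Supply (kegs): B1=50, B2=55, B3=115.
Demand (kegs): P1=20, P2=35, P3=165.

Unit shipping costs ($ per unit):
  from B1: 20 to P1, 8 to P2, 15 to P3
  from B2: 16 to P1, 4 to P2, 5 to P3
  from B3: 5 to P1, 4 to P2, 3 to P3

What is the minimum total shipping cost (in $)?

1165

An optimal shipping plan:
  B1 to P2: 35 kegs
  B1 to P3: 15 kegs
  B2 to P3: 55 kegs
  B3 to P1: 20 kegs
  B3 to P3: 95 kegs
Total cost = $1165.
(Supply check: B1 ships 50; B2 ships 55; B3 ships 115.)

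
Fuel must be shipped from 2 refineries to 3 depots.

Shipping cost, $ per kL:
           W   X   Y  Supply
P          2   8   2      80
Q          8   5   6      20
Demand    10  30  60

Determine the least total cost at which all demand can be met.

320

An optimal shipping plan:
  P→W: 10 × $2 = $20
  P→X: 10 × $8 = $80
  P→Y: 60 × $2 = $120
  Q→X: 20 × $5 = $100
Total = 20 + 80 + 120 + 100 = $320.
(Supply check: P ships 80; Q ships 20.)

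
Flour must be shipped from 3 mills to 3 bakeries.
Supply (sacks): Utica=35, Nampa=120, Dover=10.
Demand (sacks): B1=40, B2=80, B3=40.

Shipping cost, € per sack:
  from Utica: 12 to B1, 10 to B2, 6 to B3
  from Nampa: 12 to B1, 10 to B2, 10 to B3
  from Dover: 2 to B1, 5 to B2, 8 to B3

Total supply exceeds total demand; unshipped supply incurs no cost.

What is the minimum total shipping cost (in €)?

One minimum-cost allocation:
  Utica→B3: 35 sacks
  Nampa→B1: 30 sacks
  Nampa→B2: 80 sacks
  Nampa→B3: 5 sacks
  Dover→B1: 10 sacks
Total cost = €1440.
(Supply check: Utica ships 35; Nampa ships 115; Dover ships 10.)

1440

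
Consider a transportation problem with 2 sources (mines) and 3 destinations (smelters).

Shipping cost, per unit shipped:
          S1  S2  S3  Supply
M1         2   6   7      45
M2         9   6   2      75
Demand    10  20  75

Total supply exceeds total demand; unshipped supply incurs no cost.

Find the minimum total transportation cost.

290

Optimal allocation:
  M1–S1: 10 tons
  M1–S2: 20 tons
  M2–S3: 75 tons
Total cost = 290.
(Supply check: M1 ships 30; M2 ships 75.)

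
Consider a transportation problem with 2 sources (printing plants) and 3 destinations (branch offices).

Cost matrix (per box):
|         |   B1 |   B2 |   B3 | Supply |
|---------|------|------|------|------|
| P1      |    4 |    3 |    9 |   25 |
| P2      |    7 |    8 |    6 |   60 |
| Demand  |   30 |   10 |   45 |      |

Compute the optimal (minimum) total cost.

A cheapest plan:
  P1→B1: 15 boxes
  P1→B2: 10 boxes
  P2→B1: 15 boxes
  P2→B3: 45 boxes
Total cost = 465.
(Supply check: P1 ships 25; P2 ships 60.)

465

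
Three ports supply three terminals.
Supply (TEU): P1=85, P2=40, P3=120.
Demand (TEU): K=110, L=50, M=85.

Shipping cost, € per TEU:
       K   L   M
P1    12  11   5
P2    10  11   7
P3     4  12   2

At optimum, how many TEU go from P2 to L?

40

Optimal shipments:
  P1–L: 10 × €11 = €110
  P1–M: 75 × €5 = €375
  P2–L: 40 × €11 = €440
  P3–K: 110 × €4 = €440
  P3–M: 10 × €2 = €20
Total cost = €1385.
So P2→L carries 40 TEU.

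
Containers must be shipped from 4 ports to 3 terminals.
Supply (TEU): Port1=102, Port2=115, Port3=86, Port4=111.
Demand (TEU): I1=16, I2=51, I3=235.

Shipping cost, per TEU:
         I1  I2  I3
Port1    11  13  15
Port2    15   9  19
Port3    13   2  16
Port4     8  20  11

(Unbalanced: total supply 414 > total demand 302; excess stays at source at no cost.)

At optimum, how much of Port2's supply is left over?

112

Minimum-cost shipments:
  Port1–I1: 13 × 11 = 143
  Port1–I3: 89 × 15 = 1335
  Port2–I1: 3 × 15 = 45
  Port3–I2: 51 × 2 = 102
  Port3–I3: 35 × 16 = 560
  Port4–I3: 111 × 11 = 1221
Total cost = 3406.
Port2 ships 3 of its 115, leaving 112.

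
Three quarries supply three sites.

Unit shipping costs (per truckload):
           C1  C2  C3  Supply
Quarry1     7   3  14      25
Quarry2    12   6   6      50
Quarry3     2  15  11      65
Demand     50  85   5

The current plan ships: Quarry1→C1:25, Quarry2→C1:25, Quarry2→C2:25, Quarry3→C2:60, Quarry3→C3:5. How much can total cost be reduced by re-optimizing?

Current plan cost = 25·7 + 25·12 + 25·6 + 60·15 + 5·11 = 1580.
Optimal plan:
  Quarry1->C2: 25 truckloads
  Quarry2->C2: 50 truckloads
  Quarry3->C1: 50 truckloads
  Quarry3->C2: 10 truckloads
  Quarry3->C3: 5 truckloads
Optimal cost = 680.
Saving = 1580 − 680 = 900.

900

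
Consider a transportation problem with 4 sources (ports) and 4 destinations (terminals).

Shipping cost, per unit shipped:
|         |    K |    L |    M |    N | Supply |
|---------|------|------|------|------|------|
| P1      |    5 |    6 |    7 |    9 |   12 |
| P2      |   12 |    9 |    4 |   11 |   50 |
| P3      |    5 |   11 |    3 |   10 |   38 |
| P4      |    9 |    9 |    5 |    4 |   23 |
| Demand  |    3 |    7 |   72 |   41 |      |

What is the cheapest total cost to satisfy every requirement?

Optimal allocation:
  P1→L: 7 × 6 = 42
  P1→N: 5 × 9 = 45
  P2→M: 37 × 4 = 148
  P2→N: 13 × 11 = 143
  P3→K: 3 × 5 = 15
  P3→M: 35 × 3 = 105
  P4→N: 23 × 4 = 92
Total = 42 + 45 + 148 + 143 + 15 + 105 + 92 = 590.
(Supply check: P1 ships 12; P2 ships 50; P3 ships 38; P4 ships 23.)

590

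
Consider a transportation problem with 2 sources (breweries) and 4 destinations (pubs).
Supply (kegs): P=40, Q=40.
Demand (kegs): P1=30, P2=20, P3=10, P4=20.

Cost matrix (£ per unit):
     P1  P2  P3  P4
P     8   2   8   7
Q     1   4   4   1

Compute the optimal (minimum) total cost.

230

A cheapest plan:
  P to P2: 20 × £2 = £40
  P to P3: 10 × £8 = £80
  P to P4: 10 × £7 = £70
  Q to P1: 30 × £1 = £30
  Q to P4: 10 × £1 = £10
Total = 40 + 80 + 70 + 30 + 10 = £230.
(Supply check: P ships 40; Q ships 40.)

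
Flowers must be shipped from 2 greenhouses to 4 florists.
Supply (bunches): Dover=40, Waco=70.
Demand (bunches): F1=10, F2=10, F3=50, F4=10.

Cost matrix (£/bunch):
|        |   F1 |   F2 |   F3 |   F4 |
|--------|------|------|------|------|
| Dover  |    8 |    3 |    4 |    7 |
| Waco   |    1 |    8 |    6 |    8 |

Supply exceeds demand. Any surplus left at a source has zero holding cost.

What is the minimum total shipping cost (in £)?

360

One minimum-cost allocation:
  Dover to F2: 10 bunches
  Dover to F3: 30 bunches
  Waco to F1: 10 bunches
  Waco to F3: 20 bunches
  Waco to F4: 10 bunches
Total cost = £360.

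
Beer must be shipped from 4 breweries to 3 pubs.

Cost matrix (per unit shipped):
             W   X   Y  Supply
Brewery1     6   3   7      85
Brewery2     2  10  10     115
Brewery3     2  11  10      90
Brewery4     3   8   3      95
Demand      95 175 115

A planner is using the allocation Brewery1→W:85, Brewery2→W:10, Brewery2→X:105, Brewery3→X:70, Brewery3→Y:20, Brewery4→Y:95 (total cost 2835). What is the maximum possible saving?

Current plan cost = 85·6 + 10·2 + 105·10 + 70·11 + 20·10 + 95·3 = 2835.
Optimal plan:
  Brewery1 to X: 85 × 3 = 255
  Brewery2 to W: 5 × 2 = 10
  Brewery2 to X: 90 × 10 = 900
  Brewery2 to Y: 20 × 10 = 200
  Brewery3 to W: 90 × 2 = 180
  Brewery4 to Y: 95 × 3 = 285
Optimal cost = 1830.
Saving = 2835 − 1830 = 1005.

1005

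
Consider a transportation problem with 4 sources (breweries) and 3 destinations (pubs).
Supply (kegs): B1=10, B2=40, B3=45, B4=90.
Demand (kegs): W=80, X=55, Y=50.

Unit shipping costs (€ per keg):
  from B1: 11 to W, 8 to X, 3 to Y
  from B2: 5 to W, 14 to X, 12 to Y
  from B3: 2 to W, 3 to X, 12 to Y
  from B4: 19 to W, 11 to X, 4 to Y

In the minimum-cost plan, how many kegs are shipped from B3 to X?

Optimal shipments:
  B1->X: 10 × €8 = €80
  B2->W: 40 × €5 = €200
  B3->W: 40 × €2 = €80
  B3->X: 5 × €3 = €15
  B4->X: 40 × €11 = €440
  B4->Y: 50 × €4 = €200
Total cost = €1015.
So B3→X carries 5 kegs.

5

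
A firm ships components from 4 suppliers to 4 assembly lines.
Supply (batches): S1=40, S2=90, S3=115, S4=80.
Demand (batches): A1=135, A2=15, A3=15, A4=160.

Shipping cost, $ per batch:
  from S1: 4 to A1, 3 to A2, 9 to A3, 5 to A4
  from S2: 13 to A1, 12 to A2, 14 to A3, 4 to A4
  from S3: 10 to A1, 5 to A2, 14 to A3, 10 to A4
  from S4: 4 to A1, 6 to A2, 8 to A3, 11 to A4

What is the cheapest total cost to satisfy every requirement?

A cheapest plan:
  S1–A1: 40 × $4 = $160
  S2–A4: 90 × $4 = $360
  S3–A1: 15 × $10 = $150
  S3–A2: 15 × $5 = $75
  S3–A3: 15 × $14 = $210
  S3–A4: 70 × $10 = $700
  S4–A1: 80 × $4 = $320
Total = 160 + 360 + 150 + 75 + 210 + 700 + 320 = $1975.

1975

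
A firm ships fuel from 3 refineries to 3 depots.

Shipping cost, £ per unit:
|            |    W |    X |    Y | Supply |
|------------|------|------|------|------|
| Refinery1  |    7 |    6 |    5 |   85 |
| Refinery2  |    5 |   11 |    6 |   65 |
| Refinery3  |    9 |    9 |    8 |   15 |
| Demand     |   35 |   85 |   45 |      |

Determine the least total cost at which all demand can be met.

985

One minimum-cost allocation:
  Refinery1–X: 70 × £6 = £420
  Refinery1–Y: 15 × £5 = £75
  Refinery2–W: 35 × £5 = £175
  Refinery2–Y: 30 × £6 = £180
  Refinery3–X: 15 × £9 = £135
Total = 420 + 75 + 175 + 180 + 135 = £985.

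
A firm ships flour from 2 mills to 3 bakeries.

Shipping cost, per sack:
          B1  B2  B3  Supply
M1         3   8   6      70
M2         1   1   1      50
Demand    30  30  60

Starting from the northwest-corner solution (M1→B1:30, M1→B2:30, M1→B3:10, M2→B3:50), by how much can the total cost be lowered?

Current plan cost = 30·3 + 30·8 + 10·6 + 50·1 = 440.
Optimal plan:
  M1–B1: 30 sacks
  M1–B3: 40 sacks
  M2–B2: 30 sacks
  M2–B3: 20 sacks
Optimal cost = 380.
Saving = 440 − 380 = 60.

60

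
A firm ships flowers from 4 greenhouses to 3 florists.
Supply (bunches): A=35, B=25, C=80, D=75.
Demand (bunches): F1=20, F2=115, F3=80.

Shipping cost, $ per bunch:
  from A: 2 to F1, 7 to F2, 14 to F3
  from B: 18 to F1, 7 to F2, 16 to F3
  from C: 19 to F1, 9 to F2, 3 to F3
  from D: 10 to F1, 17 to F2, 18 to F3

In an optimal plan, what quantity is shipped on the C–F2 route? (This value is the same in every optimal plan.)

Optimal shipments:
  A–F2: 35 bunches
  B–F2: 25 bunches
  C–F3: 80 bunches
  D–F1: 20 bunches
  D–F2: 55 bunches
Total cost = $1795.
The route C→F2 is not used.

0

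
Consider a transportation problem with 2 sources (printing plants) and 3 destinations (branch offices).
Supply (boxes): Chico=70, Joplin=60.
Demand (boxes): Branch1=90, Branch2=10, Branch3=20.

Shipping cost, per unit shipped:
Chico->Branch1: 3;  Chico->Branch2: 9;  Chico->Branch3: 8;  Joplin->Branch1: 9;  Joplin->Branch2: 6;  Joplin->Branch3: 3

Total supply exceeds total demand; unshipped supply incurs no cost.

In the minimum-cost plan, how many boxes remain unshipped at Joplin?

10

An optimal plan:
  Chico->Branch1: 70 × 3 = 210
  Joplin->Branch1: 20 × 9 = 180
  Joplin->Branch2: 10 × 6 = 60
  Joplin->Branch3: 20 × 3 = 60
Total cost = 510.
Joplin ships 50 of its 60, leaving 10.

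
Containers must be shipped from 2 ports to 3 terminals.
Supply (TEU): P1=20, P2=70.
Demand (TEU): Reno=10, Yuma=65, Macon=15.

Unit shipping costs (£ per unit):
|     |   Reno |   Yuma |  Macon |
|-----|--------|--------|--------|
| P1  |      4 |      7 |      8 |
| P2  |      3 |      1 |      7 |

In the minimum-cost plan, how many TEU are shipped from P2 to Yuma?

Solving gives:
  P1→Reno: 10 × £4 = £40
  P1→Macon: 10 × £8 = £80
  P2→Yuma: 65 × £1 = £65
  P2→Macon: 5 × £7 = £35
Total cost = £220.
So P2→Yuma carries 65 TEU.

65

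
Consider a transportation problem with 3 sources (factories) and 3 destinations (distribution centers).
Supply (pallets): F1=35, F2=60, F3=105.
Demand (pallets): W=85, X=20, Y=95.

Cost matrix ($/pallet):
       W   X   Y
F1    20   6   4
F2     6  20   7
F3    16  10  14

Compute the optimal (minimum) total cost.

One minimum-cost allocation:
  F1 to Y: 35 × $4 = $140
  F2 to W: 60 × $6 = $360
  F3 to W: 25 × $16 = $400
  F3 to X: 20 × $10 = $200
  F3 to Y: 60 × $14 = $840
Total = 140 + 360 + 400 + 200 + 840 = $1940.
(Supply check: F1 ships 35; F2 ships 60; F3 ships 105.)

1940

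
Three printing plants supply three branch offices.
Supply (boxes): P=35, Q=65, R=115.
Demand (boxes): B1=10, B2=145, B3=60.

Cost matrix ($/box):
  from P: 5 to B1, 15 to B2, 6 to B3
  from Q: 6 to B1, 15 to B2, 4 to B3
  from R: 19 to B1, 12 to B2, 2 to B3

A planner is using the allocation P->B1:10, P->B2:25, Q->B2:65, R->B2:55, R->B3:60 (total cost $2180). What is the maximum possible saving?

Current plan cost = 10·5 + 25·15 + 65·15 + 55·12 + 60·2 = $2180.
Optimal plan:
  P→B1: 10 × $5 = $50
  P→B2: 25 × $15 = $375
  Q→B2: 5 × $15 = $75
  Q→B3: 60 × $4 = $240
  R→B2: 115 × $12 = $1380
Optimal cost = $2120.
Saving = 2180 − 2120 = $60.

60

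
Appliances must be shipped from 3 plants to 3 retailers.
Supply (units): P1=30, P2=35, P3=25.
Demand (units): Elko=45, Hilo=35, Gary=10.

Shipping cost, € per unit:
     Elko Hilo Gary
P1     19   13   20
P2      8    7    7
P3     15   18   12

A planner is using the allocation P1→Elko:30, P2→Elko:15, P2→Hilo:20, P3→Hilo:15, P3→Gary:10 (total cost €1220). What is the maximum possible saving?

Current plan cost = 30·19 + 15·8 + 20·7 + 15·18 + 10·12 = €1220.
Optimal plan:
  P1->Hilo: 30 units
  P2->Elko: 30 units
  P2->Hilo: 5 units
  P3->Elko: 15 units
  P3->Gary: 10 units
Optimal cost = €1010.
Saving = 1220 − 1010 = €210.

210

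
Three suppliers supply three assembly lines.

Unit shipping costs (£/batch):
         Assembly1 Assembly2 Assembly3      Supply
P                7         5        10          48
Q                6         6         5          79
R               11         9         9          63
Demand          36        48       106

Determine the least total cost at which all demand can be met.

A cheapest plan:
  P->Assembly2: 48 × £5 = £240
  Q->Assembly1: 36 × £6 = £216
  Q->Assembly3: 43 × £5 = £215
  R->Assembly3: 63 × £9 = £567
Total = 240 + 216 + 215 + 567 = £1238.

1238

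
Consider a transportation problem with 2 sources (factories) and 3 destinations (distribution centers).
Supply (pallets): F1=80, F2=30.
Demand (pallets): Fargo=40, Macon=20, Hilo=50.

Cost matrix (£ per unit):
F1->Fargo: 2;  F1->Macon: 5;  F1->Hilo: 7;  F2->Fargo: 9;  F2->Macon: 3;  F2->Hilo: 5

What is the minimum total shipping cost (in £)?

470

One minimum-cost allocation:
  F1->Fargo: 40 × £2 = £80
  F1->Macon: 20 × £5 = £100
  F1->Hilo: 20 × £7 = £140
  F2->Hilo: 30 × £5 = £150
Total = 80 + 100 + 140 + 150 = £470.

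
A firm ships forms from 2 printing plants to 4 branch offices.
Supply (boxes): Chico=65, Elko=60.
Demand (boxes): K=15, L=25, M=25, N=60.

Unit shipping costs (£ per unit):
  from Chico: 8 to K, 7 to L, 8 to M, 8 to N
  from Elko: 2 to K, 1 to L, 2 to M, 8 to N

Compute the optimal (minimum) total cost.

615

A cheapest plan:
  Chico->K: 5 × £8 = £40
  Chico->N: 60 × £8 = £480
  Elko->K: 10 × £2 = £20
  Elko->L: 25 × £1 = £25
  Elko->M: 25 × £2 = £50
Total = 40 + 480 + 20 + 25 + 50 = £615.
(Supply check: Chico ships 65; Elko ships 60.)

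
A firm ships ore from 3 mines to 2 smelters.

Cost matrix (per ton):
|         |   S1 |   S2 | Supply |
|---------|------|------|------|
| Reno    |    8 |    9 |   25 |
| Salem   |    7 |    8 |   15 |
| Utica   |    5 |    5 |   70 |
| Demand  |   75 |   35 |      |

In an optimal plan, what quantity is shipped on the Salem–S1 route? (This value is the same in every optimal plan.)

Optimal shipments:
  Reno–S1: 25 × 8 = 200
  Salem–S1: 15 × 7 = 105
  Utica–S1: 35 × 5 = 175
  Utica–S2: 35 × 5 = 175
Total cost = 655.
So Salem→S1 carries 15 tons.

15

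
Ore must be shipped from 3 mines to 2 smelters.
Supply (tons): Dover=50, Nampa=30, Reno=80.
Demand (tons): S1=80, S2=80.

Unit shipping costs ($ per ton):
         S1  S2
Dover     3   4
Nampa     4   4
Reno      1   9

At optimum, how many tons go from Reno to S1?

80

Optimal shipments:
  Dover→S2: 50 × $4 = $200
  Nampa→S2: 30 × $4 = $120
  Reno→S1: 80 × $1 = $80
Total cost = $400.
So Reno→S1 carries 80 tons.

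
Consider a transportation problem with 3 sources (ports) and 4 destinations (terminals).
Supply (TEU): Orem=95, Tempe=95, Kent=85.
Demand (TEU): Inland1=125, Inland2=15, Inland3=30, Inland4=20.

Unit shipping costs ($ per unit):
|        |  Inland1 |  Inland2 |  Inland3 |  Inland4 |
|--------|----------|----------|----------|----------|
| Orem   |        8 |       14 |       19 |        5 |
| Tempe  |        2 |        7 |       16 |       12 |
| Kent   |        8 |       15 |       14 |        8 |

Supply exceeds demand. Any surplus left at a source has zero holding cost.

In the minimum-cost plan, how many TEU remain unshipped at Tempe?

Minimum-cost shipments:
  Orem–Inland4: 20 × $5 = $100
  Tempe–Inland1: 80 × $2 = $160
  Tempe–Inland2: 15 × $7 = $105
  Kent–Inland1: 45 × $8 = $360
  Kent–Inland3: 30 × $14 = $420
Total cost = $1145.
Tempe ships 95 of its 95, leaving 0.

0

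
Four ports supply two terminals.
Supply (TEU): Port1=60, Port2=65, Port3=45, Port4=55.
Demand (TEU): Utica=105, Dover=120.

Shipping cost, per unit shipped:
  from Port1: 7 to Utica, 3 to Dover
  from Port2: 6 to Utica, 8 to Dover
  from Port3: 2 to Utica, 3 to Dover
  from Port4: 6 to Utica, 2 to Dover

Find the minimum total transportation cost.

775

An optimal shipping plan:
  Port1->Dover: 60 × 3 = 180
  Port2->Utica: 65 × 6 = 390
  Port3->Utica: 40 × 2 = 80
  Port3->Dover: 5 × 3 = 15
  Port4->Dover: 55 × 2 = 110
Total = 180 + 390 + 80 + 15 + 110 = 775.
(Supply check: Port1 ships 60; Port2 ships 65; Port3 ships 45; Port4 ships 55.)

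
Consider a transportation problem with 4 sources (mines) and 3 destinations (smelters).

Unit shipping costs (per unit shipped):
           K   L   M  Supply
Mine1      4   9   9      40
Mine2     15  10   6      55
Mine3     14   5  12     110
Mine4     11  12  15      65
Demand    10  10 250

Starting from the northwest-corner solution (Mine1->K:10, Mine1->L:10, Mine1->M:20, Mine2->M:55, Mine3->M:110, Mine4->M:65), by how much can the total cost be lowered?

Current plan cost = 10·4 + 10·9 + 20·9 + 55·6 + 110·12 + 65·15 = 2935.
Optimal plan:
  Mine1–K: 10 × 4 = 40
  Mine1–M: 30 × 9 = 270
  Mine2–M: 55 × 6 = 330
  Mine3–L: 10 × 5 = 50
  Mine3–M: 100 × 12 = 1200
  Mine4–M: 65 × 15 = 975
Optimal cost = 2865.
Saving = 2935 − 2865 = 70.

70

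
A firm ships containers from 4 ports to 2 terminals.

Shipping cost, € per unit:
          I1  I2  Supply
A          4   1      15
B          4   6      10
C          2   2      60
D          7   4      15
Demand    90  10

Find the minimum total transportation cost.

295

A cheapest plan:
  A→I1: 5 TEU
  A→I2: 10 TEU
  B→I1: 10 TEU
  C→I1: 60 TEU
  D→I1: 15 TEU
Total cost = €295.
(Supply check: A ships 15; B ships 10; C ships 60; D ships 15.)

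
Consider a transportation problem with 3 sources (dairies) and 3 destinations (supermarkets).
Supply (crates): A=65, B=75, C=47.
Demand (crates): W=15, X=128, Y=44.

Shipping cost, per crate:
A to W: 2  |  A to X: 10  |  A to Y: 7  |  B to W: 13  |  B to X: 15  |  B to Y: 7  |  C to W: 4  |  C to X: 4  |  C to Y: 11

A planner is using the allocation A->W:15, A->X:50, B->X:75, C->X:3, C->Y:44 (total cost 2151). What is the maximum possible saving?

Current plan cost = 15·2 + 50·10 + 75·15 + 3·4 + 44·11 = 2151.
Optimal plan:
  A->W: 15 crates
  A->X: 50 crates
  B->X: 31 crates
  B->Y: 44 crates
  C->X: 47 crates
Optimal cost = 1491.
Saving = 2151 − 1491 = 660.

660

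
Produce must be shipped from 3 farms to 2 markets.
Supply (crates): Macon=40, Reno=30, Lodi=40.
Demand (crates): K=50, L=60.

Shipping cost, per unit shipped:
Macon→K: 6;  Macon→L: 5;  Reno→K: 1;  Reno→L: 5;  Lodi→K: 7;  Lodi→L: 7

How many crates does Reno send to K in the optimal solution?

30

The minimum-cost plan:
  Macon→L: 40 × 5 = 200
  Reno→K: 30 × 1 = 30
  Lodi→K: 20 × 7 = 140
  Lodi→L: 20 × 7 = 140
Total cost = 510.
So Reno→K carries 30 crates.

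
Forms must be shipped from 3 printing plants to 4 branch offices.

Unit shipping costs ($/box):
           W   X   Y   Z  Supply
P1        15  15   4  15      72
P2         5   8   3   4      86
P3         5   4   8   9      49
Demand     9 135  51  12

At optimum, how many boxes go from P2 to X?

Solving gives:
  P1–X: 21 × $15 = $315
  P1–Y: 51 × $4 = $204
  P2–W: 9 × $5 = $45
  P2–X: 65 × $8 = $520
  P2–Z: 12 × $4 = $48
  P3–X: 49 × $4 = $196
Total cost = $1328.
So P2→X carries 65 boxes.

65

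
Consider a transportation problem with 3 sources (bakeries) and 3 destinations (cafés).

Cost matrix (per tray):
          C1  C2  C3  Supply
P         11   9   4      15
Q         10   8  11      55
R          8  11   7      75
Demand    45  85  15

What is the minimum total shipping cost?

1190

Optimal allocation:
  P–C3: 15 × 4 = 60
  Q–C2: 55 × 8 = 440
  R–C1: 45 × 8 = 360
  R–C2: 30 × 11 = 330
Total = 60 + 440 + 360 + 330 = 1190.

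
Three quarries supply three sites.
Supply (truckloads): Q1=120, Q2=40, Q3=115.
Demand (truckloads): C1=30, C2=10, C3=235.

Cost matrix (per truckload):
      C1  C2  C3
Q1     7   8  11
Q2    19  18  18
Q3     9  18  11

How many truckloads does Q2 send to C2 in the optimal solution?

0

Optimal shipments:
  Q1–C1: 30 truckloads
  Q1–C2: 10 truckloads
  Q1–C3: 80 truckloads
  Q2–C3: 40 truckloads
  Q3–C3: 115 truckloads
Total cost = 3155.
The route Q2→C2 is not used.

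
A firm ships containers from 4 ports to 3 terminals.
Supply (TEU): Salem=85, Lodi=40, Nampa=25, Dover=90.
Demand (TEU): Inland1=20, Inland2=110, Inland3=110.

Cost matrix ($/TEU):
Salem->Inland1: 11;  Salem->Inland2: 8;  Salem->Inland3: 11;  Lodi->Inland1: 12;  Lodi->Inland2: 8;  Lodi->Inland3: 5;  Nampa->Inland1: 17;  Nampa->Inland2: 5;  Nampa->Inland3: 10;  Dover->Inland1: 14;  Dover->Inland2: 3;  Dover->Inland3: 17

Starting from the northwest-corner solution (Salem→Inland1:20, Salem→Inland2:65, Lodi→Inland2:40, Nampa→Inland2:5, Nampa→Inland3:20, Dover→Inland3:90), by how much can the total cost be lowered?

1260

Current plan cost = 20·11 + 65·8 + 40·8 + 5·5 + 20·10 + 90·17 = $2815.
Optimal plan:
  Salem->Inland1: 20 × $11 = $220
  Salem->Inland3: 65 × $11 = $715
  Lodi->Inland3: 40 × $5 = $200
  Nampa->Inland2: 20 × $5 = $100
  Nampa->Inland3: 5 × $10 = $50
  Dover->Inland2: 90 × $3 = $270
Optimal cost = $1555.
Saving = 2815 − 1555 = $1260.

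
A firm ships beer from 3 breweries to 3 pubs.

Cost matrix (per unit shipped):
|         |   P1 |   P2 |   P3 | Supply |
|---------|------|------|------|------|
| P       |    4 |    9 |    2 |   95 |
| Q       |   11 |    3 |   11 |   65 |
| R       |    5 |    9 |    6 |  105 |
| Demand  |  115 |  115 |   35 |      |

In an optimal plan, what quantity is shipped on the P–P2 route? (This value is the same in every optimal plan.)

0

The minimum-cost plan:
  P→P1: 60 kegs
  P→P3: 35 kegs
  Q→P2: 65 kegs
  R→P1: 55 kegs
  R→P2: 50 kegs
Total cost = 1230.
The route P→P2 is not used.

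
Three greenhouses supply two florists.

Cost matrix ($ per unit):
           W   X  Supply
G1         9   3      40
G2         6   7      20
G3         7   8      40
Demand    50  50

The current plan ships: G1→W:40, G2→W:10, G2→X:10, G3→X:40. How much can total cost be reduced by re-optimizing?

280

Current plan cost = 40·9 + 10·6 + 10·7 + 40·8 = $810.
Optimal plan:
  G1→X: 40 × $3 = $120
  G2→W: 20 × $6 = $120
  G3→W: 30 × $7 = $210
  G3→X: 10 × $8 = $80
Optimal cost = $530.
Saving = 810 − 530 = $280.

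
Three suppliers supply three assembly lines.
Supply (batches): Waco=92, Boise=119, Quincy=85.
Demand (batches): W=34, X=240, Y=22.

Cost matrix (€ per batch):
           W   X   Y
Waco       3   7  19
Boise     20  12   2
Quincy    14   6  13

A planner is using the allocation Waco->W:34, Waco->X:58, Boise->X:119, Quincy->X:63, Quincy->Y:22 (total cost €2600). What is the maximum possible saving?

374

Current plan cost = 34·3 + 58·7 + 119·12 + 63·6 + 22·13 = €2600.
Optimal plan:
  Waco to W: 34 batches
  Waco to X: 58 batches
  Boise to X: 97 batches
  Boise to Y: 22 batches
  Quincy to X: 85 batches
Optimal cost = €2226.
Saving = 2600 − 2226 = €374.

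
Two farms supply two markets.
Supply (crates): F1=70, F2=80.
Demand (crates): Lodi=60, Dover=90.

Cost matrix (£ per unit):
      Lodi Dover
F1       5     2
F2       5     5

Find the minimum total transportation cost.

Optimal allocation:
  F1 to Dover: 70 crates
  F2 to Lodi: 60 crates
  F2 to Dover: 20 crates
Total cost = £540.
(Supply check: F1 ships 70; F2 ships 80.)

540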